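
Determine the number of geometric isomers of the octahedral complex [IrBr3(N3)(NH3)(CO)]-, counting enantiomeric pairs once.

4

The six octahedral sites form three mutually perpendicular trans pairs.
Systematic placement gives 4 geometric isomers: Br mer (3 arrangements); Br fac (chiral).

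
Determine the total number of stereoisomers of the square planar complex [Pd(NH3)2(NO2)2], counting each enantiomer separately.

2

The distinct arrangements are (2 in all): NH3 cis; NH3 trans.
Each arrangement has an internal mirror plane or centre of symmetry, so none is chiral.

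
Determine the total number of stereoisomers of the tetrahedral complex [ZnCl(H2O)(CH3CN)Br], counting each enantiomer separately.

All four vertices of a tetrahedron are equivalent and mutually adjacent, so cis/trans isomerism cannot arise.
Only one geometric arrangement is possible; it has no improper symmetry element, so it exists as a pair of enantiomers (2 stereoisomers).

2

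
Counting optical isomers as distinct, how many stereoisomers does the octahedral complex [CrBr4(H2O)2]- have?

The six octahedral sites form three mutually perpendicular trans pairs.
Working through the distinct placements yields 2 geometric isomers: H2O trans; H2O cis.
Each arrangement has an internal mirror plane or centre of symmetry, so none is chiral.

2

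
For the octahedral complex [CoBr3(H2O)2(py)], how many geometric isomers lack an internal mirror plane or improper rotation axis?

0

Working through the distinct placements yields 3 geometric isomers: Br mer, H2O cis; Br mer, H2O trans; Br fac, H2O cis.
Each arrangement has an internal mirror plane or centre of symmetry, so none is chiral.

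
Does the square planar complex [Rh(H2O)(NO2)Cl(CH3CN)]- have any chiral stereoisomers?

A square has two trans pairs of vertices; adjacent vertices are cis.
Systematic placement gives 3 geometric isomers: (CH3CN/H2O trans, Cl/NO2 trans); (CH3CN/NO2 trans, Cl/H2O trans); (CH3CN/Cl trans, H2O/NO2 trans).
Each arrangement has an internal mirror plane or centre of symmetry, so none is chiral.

no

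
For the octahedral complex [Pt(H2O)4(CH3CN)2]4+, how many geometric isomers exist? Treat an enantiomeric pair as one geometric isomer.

The six octahedral sites form three mutually perpendicular trans pairs.
There are 2 geometric isomers: CH3CN trans; CH3CN cis.

2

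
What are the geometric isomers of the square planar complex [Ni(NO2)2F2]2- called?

In a square planar complex each vertex has one trans partner and two cis neighbours.
Working through the distinct placements yields 2 geometric isomers: NO2 cis; NO2 trans.

cis and trans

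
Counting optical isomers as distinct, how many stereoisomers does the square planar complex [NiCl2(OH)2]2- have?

A square has two trans pairs of vertices; adjacent vertices are cis.
Systematic placement gives 2 geometric isomers: Cl cis; Cl trans.
Each arrangement has an internal mirror plane or centre of symmetry, so none is chiral.

2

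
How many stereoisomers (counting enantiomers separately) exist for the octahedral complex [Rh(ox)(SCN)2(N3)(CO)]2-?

6

The six octahedral sites form three mutually perpendicular trans pairs.
Each ox is bidentate and must span two cis positions.
Systematic placement gives 4 geometric isomers: SCN cis (3 arrangements, 2 chiral); SCN trans.
Of these, 2 lack any improper symmetry element and so occur as enantiomeric pairs, giving 4 + 2 = 6 stereoisomers in total.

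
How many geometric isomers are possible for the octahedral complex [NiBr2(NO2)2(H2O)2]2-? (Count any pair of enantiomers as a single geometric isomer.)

5

The six octahedral sites form three mutually perpendicular trans pairs.
Working through the distinct placements yields 5 geometric isomers: Br trans, NO2 trans, H2O trans; Br trans, NO2 cis, H2O cis; Br cis, NO2 trans, H2O cis; Br cis, NO2 cis, H2O cis (chiral); Br cis, NO2 cis, H2O trans.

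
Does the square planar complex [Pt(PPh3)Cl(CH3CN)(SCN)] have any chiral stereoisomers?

no

Working through the distinct placements yields 3 geometric isomers: (CH3CN/PPh3 trans, Cl/SCN trans); (CH3CN/SCN trans, Cl/PPh3 trans); (CH3CN/Cl trans, PPh3/SCN trans).
Each arrangement has an internal mirror plane or centre of symmetry, so none is chiral.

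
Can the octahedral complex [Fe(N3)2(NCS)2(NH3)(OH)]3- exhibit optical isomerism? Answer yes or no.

yes

The six octahedral sites form three mutually perpendicular trans pairs.
There are 6 geometric isomers: N3 trans, NCS trans; N3 trans, NCS cis; N3 cis, NCS cis (3 arrangements, 2 chiral); N3 cis, NCS trans.
Of these, 2 lack any improper symmetry element and so occur as enantiomeric pairs, giving 6 + 2 = 8 stereoisomers in total.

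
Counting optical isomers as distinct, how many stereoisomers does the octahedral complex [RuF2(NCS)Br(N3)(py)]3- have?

In an octahedral complex each vertex has one trans partner and four cis neighbours.
Exhaustive case analysis gives 9 geometric isomers.
Of these, 6 lack any improper symmetry element and so occur as enantiomeric pairs, giving 9 + 6 = 15 stereoisomers in total.

15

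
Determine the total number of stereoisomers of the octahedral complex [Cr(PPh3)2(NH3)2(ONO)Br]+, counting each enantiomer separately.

8

In an octahedral complex each vertex has one trans partner and four cis neighbours.
Systematic placement gives 6 geometric isomers: PPh3 trans, NH3 cis; PPh3 cis, NH3 cis (3 arrangements, 2 chiral); PPh3 trans, NH3 trans; PPh3 cis, NH3 trans.
Of these, 2 lack any improper symmetry element and so occur as enantiomeric pairs, giving 6 + 2 = 8 stereoisomers in total.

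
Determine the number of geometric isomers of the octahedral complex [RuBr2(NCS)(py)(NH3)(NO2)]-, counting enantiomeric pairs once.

9

The six octahedral sites form three mutually perpendicular trans pairs.
Systematic enumeration (placing each ligand type in turn and discarding arrangements equivalent by rotation or reflection) gives 9 geometric isomers.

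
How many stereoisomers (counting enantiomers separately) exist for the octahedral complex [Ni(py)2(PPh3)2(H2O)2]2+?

6

In an octahedral complex each vertex has one trans partner and four cis neighbours.
Systematic placement gives 5 geometric isomers: py trans, PPh3 trans, H2O trans; py cis, PPh3 cis, H2O trans; py trans, PPh3 cis, H2O cis; py cis, PPh3 cis, H2O cis (chiral); py cis, PPh3 trans, H2O cis.
One of these lacks any improper symmetry element and so occurs as an enantiomeric pair, giving 5 + 1 = 6 stereoisomers in total.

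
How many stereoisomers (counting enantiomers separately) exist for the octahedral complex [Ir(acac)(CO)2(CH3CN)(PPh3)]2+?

6

Each acac is bidentate and must span two cis positions.
Working through the distinct placements yields 4 geometric isomers: CO cis (3 arrangements, 2 chiral); CO trans.
Of these, 2 lack any improper symmetry element and so occur as enantiomeric pairs, giving 4 + 2 = 6 stereoisomers in total.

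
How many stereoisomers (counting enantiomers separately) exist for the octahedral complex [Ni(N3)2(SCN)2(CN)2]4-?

The six octahedral sites form three mutually perpendicular trans pairs.
There are 5 geometric isomers: N3 trans, SCN trans, CN trans; N3 cis, SCN cis, CN trans; N3 cis, SCN trans, CN cis; N3 cis, SCN cis, CN cis (chiral); N3 trans, SCN cis, CN cis.
One of these lacks any improper symmetry element and so occurs as an enantiomeric pair, giving 5 + 1 = 6 stereoisomers in total.

6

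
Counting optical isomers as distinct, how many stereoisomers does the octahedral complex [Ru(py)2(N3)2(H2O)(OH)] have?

Working through the distinct placements yields 6 geometric isomers: py trans, N3 cis; py cis, N3 cis (3 arrangements, 2 chiral); py trans, N3 trans; py cis, N3 trans.
Of these, 2 lack any improper symmetry element and so occur as enantiomeric pairs, giving 6 + 2 = 8 stereoisomers in total.

8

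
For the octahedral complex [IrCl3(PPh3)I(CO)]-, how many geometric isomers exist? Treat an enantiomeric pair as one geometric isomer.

4

An octahedron has six vertices in three trans pairs; every non-trans pair is cis.
Systematic placement gives 4 geometric isomers: Cl mer (3 arrangements); Cl fac (chiral).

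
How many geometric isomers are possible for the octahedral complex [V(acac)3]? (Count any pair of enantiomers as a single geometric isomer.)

1

The six octahedral sites form three mutually perpendicular trans pairs.
Each acac is bidentate and must span two cis positions.
Only one geometric arrangement is possible; it has no improper symmetry element, so it exists as a pair of enantiomers (2 stereoisomers).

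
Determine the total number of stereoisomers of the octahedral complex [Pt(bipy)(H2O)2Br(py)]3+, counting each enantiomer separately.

An octahedron has six vertices in three trans pairs; every non-trans pair is cis.
Each bipy is bidentate and must span two cis positions.
Systematic placement gives 4 geometric isomers: H2O cis (3 arrangements, 2 chiral); H2O trans.
Of these, 2 lack any improper symmetry element and so occur as enantiomeric pairs, giving 4 + 2 = 6 stereoisomers in total.

6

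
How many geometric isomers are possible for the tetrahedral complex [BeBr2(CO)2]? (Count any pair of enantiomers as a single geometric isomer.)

In a tetrahedral complex all four positions are equivalent and every pair of ligands is adjacent — there is no cis/trans distinction.
Only one geometric arrangement is possible.

1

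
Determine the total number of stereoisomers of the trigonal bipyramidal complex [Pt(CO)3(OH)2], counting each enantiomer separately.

3

There are 3 geometric isomers: OH both equatorial; OH one axial, one equatorial; OH both axial.
Each arrangement has an internal mirror plane or centre of symmetry, so none is chiral.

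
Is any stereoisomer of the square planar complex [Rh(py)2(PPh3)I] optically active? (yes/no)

In a square planar complex each vertex has one trans partner and two cis neighbours.
The distinct arrangements are (2 in all): py cis; py trans.
Each arrangement has an internal mirror plane or centre of symmetry, so none is chiral.

no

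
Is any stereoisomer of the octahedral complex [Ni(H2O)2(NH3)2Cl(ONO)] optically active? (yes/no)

Working through the distinct placements yields 6 geometric isomers: H2O cis, NH3 cis (3 arrangements, 2 chiral); H2O cis, NH3 trans; H2O trans, NH3 cis; H2O trans, NH3 trans.
Of these, 2 lack any improper symmetry element and so occur as enantiomeric pairs, giving 6 + 2 = 8 stereoisomers in total.

yes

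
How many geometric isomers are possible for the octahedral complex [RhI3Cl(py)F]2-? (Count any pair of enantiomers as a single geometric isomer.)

The six octahedral sites form three mutually perpendicular trans pairs.
Working through the distinct placements yields 4 geometric isomers: I mer (3 arrangements); I fac (chiral).

4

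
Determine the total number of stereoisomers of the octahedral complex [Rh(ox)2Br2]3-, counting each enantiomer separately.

Each ox is bidentate and must span two cis positions.
The distinct arrangements are (2 in all): Br trans; Br cis (chiral).
One of these lacks any improper symmetry element and so occurs as an enantiomeric pair, giving 2 + 1 = 3 stereoisomers in total.

3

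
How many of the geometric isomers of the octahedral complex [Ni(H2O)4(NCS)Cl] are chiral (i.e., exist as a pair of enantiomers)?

0

The distinct arrangements are (2 in all): NCS and Cl mutually cis; NCS and Cl mutually trans.
Each arrangement has an internal mirror plane or centre of symmetry, so none is chiral.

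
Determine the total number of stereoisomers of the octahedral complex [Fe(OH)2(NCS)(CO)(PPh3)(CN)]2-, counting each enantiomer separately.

15

Exhaustive case analysis gives 9 geometric isomers.
Of these, 6 lack any improper symmetry element and so occur as enantiomeric pairs, giving 9 + 6 = 15 stereoisomers in total.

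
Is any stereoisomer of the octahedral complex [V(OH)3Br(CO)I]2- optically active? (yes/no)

yes

In an octahedral complex each vertex has one trans partner and four cis neighbours.
Working through the distinct placements yields 4 geometric isomers: OH mer (3 arrangements); OH fac (chiral).
One of these lacks any improper symmetry element and so occurs as an enantiomeric pair, giving 4 + 1 = 5 stereoisomers in total.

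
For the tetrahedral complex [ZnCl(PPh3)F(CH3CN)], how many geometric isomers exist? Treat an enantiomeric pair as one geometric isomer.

In a tetrahedral complex all four positions are equivalent and every pair of ligands is adjacent — there is no cis/trans distinction.
Only one geometric arrangement is possible; it has no improper symmetry element, so it exists as a pair of enantiomers (2 stereoisomers).

1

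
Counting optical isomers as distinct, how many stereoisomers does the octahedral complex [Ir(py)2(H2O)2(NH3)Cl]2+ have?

8

An octahedron has six vertices in three trans pairs; every non-trans pair is cis.
Systematic placement gives 6 geometric isomers: py trans, H2O cis; py cis, H2O cis (3 arrangements, 2 chiral); py trans, H2O trans; py cis, H2O trans.
Of these, 2 lack any improper symmetry element and so occur as enantiomeric pairs, giving 6 + 2 = 8 stereoisomers in total.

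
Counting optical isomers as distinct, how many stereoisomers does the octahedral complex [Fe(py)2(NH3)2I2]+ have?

6

The six octahedral sites form three mutually perpendicular trans pairs.
There are 5 geometric isomers: py trans, NH3 trans, I trans; py cis, NH3 cis, I trans; py trans, NH3 cis, I cis; py cis, NH3 cis, I cis (chiral); py cis, NH3 trans, I cis.
One of these lacks any improper symmetry element and so occurs as an enantiomeric pair, giving 5 + 1 = 6 stereoisomers in total.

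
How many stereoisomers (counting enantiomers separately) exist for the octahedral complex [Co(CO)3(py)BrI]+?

There are 4 geometric isomers: CO mer (3 arrangements); CO fac (chiral).
One of these lacks any improper symmetry element and so occurs as an enantiomeric pair, giving 4 + 1 = 5 stereoisomers in total.

5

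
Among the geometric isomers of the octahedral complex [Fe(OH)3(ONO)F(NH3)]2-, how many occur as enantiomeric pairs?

An octahedron has six vertices in three trans pairs; every non-trans pair is cis.
The distinct arrangements are (4 in all): OH mer (3 arrangements); OH fac (chiral).
One of these lacks any improper symmetry element and so occurs as an enantiomeric pair, giving 4 + 1 = 5 stereoisomers in total.

1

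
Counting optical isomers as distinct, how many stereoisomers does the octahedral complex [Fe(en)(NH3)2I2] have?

An octahedron has six vertices in three trans pairs; every non-trans pair is cis.
Each en is bidentate and must span two cis positions.
The distinct arrangements are (3 in all): NH3 cis, I trans; NH3 cis, I cis (chiral); NH3 trans, I cis.
One of these lacks any improper symmetry element and so occurs as an enantiomeric pair, giving 3 + 1 = 4 stereoisomers in total.

4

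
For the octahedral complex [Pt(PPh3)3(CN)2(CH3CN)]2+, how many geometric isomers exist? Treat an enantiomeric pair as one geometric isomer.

3

In an octahedral complex each vertex has one trans partner and four cis neighbours.
Systematic placement gives 3 geometric isomers: PPh3 mer, CN cis; PPh3 mer, CN trans; PPh3 fac, CN cis.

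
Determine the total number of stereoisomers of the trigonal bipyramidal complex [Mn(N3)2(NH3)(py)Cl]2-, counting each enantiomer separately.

A trigonal bipyramid has two axial and three equatorial sites, which are chemically inequivalent.
Exhaustive case analysis gives 7 geometric isomers.
Of these, 3 lack any improper symmetry element and so occur as enantiomeric pairs, giving 7 + 3 = 10 stereoisomers in total.

10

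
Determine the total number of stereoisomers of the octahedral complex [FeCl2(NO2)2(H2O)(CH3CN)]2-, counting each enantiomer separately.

8

The distinct arrangements are (6 in all): Cl cis, NO2 trans; Cl cis, NO2 cis (3 arrangements, 2 chiral); Cl trans, NO2 trans; Cl trans, NO2 cis.
Of these, 2 lack any improper symmetry element and so occur as enantiomeric pairs, giving 6 + 2 = 8 stereoisomers in total.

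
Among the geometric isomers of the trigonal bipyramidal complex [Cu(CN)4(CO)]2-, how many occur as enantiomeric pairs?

0

In a trigonal bipyramid the two axial positions differ from the three equatorial ones.
The distinct arrangements are (2 in all): CO equatorial; CO axial.
Each arrangement has an internal mirror plane or centre of symmetry, so none is chiral.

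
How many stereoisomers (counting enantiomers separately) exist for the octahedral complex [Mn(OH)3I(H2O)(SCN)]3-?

The six octahedral sites form three mutually perpendicular trans pairs.
There are 4 geometric isomers: OH mer (3 arrangements); OH fac (chiral).
One of these lacks any improper symmetry element and so occurs as an enantiomeric pair, giving 4 + 1 = 5 stereoisomers in total.

5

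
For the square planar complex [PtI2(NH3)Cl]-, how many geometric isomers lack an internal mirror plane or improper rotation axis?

Working through the distinct placements yields 2 geometric isomers: I cis; I trans.
Each arrangement has an internal mirror plane or centre of symmetry, so none is chiral.

0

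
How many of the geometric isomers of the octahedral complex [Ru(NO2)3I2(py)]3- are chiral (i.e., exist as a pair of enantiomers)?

0

The six octahedral sites form three mutually perpendicular trans pairs.
There are 3 geometric isomers: NO2 mer, I trans; NO2 fac, I cis; NO2 mer, I cis.
Each arrangement has an internal mirror plane or centre of symmetry, so none is chiral.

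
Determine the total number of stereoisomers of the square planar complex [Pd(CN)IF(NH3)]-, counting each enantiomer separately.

3

A square has two trans pairs of vertices; adjacent vertices are cis.
The distinct arrangements are (3 in all): (CN/I trans, F/NH3 trans); (CN/NH3 trans, F/I trans); (CN/F trans, I/NH3 trans).
Each arrangement has an internal mirror plane or centre of symmetry, so none is chiral.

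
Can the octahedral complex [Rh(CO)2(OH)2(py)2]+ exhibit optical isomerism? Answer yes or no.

The six octahedral sites form three mutually perpendicular trans pairs.
There are 5 geometric isomers: CO trans, OH trans, py trans; CO trans, OH cis, py cis; CO cis, OH cis, py trans; CO cis, OH cis, py cis (chiral); CO cis, OH trans, py cis.
One of these lacks any improper symmetry element and so occurs as an enantiomeric pair, giving 5 + 1 = 6 stereoisomers in total.

yes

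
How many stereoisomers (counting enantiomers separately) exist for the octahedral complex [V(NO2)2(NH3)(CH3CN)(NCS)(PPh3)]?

15

The six octahedral sites form three mutually perpendicular trans pairs.
Exhaustive case analysis gives 9 geometric isomers.
Of these, 6 lack any improper symmetry element and so occur as enantiomeric pairs, giving 9 + 6 = 15 stereoisomers in total.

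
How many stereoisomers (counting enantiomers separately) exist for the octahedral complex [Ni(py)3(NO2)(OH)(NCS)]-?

5

The six octahedral sites form three mutually perpendicular trans pairs.
Working through the distinct placements yields 4 geometric isomers: py mer (3 arrangements); py fac (chiral).
One of these lacks any improper symmetry element and so occurs as an enantiomeric pair, giving 4 + 1 = 5 stereoisomers in total.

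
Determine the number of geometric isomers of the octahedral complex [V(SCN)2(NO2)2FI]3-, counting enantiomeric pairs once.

An octahedron has six vertices in three trans pairs; every non-trans pair is cis.
There are 6 geometric isomers: SCN trans, NO2 trans; SCN cis, NO2 cis (3 arrangements, 2 chiral); SCN trans, NO2 cis; SCN cis, NO2 trans.

6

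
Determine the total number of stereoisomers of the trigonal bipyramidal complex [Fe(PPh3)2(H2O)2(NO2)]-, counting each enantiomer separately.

In a trigonal bipyramid the two axial positions differ from the three equatorial ones.
Placing the ligands in turn and identifying arrangements related by rotation or reflection leaves 5 distinct geometric isomers.
One of these lacks any improper symmetry element and so occurs as an enantiomeric pair, giving 5 + 1 = 6 stereoisomers in total.

6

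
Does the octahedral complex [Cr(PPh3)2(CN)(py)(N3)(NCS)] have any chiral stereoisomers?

In an octahedral complex each vertex has one trans partner and four cis neighbours.
Systematic enumeration (placing each ligand type in turn and discarding arrangements equivalent by rotation or reflection) gives 9 geometric isomers.
Of these, 6 lack any improper symmetry element and so occur as enantiomeric pairs, giving 9 + 6 = 15 stereoisomers in total.

yes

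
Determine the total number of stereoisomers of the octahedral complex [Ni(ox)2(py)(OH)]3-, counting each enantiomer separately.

3

An octahedron has six vertices in three trans pairs; every non-trans pair is cis.
Each ox is bidentate and must span two cis positions.
The distinct arrangements are (2 in all): py and OH mutually cis (chiral); py and OH mutually trans.
One of these lacks any improper symmetry element and so occurs as an enantiomeric pair, giving 2 + 1 = 3 stereoisomers in total.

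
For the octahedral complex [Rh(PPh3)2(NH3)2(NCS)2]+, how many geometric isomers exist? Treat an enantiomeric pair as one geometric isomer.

In an octahedral complex each vertex has one trans partner and four cis neighbours.
The distinct arrangements are (5 in all): PPh3 trans, NH3 trans, NCS trans; PPh3 cis, NH3 cis, NCS trans; PPh3 trans, NH3 cis, NCS cis; PPh3 cis, NH3 cis, NCS cis (chiral); PPh3 cis, NH3 trans, NCS cis.

5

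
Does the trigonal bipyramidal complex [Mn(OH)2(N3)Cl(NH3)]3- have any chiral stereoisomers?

yes

In a trigonal bipyramid the two axial positions differ from the three equatorial ones.
Exhaustive case analysis gives 7 geometric isomers.
Of these, 3 lack any improper symmetry element and so occur as enantiomeric pairs, giving 7 + 3 = 10 stereoisomers in total.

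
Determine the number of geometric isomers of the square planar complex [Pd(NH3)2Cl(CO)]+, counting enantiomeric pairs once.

2

A square has two trans pairs of vertices; adjacent vertices are cis.
The distinct arrangements are (2 in all): NH3 cis; NH3 trans.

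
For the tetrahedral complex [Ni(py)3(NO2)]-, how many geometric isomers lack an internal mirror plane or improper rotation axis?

0

In a tetrahedral complex all four positions are equivalent and every pair of ligands is adjacent — there is no cis/trans distinction.
Only one geometric arrangement is possible.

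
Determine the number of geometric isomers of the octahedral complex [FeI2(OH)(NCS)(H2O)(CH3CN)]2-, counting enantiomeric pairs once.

An octahedron has six vertices in three trans pairs; every non-trans pair is cis.
Placing the ligands in turn and identifying arrangements related by rotation or reflection leaves 9 distinct geometric isomers.

9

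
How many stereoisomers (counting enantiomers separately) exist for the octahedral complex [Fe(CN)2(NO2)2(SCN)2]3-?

In an octahedral complex each vertex has one trans partner and four cis neighbours.
There are 5 geometric isomers: CN trans, NO2 trans, SCN trans; CN trans, NO2 cis, SCN cis; CN cis, NO2 cis, SCN trans; CN cis, NO2 cis, SCN cis (chiral); CN cis, NO2 trans, SCN cis.
One of these lacks any improper symmetry element and so occurs as an enantiomeric pair, giving 5 + 1 = 6 stereoisomers in total.

6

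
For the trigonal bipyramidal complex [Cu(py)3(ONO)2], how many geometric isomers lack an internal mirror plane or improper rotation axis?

0

A trigonal bipyramid has two axial and three equatorial sites, which are chemically inequivalent.
The distinct arrangements are (3 in all): ONO both axial; ONO one axial, one equatorial; ONO both equatorial.
Each arrangement has an internal mirror plane or centre of symmetry, so none is chiral.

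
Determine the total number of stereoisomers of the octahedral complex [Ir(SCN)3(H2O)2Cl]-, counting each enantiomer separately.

The six octahedral sites form three mutually perpendicular trans pairs.
Systematic placement gives 3 geometric isomers: SCN mer, H2O cis; SCN mer, H2O trans; SCN fac, H2O cis.
Each arrangement has an internal mirror plane or centre of symmetry, so none is chiral.

3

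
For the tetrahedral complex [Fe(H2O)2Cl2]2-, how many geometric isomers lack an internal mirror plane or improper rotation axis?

0

In a tetrahedral complex all four positions are equivalent and every pair of ligands is adjacent — there is no cis/trans distinction.
Only one geometric arrangement is possible.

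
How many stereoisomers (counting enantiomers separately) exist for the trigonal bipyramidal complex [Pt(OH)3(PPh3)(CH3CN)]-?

The distinct arrangements are (4 in all): PPh3 equatorial, CH3CN axial; PPh3 axial, CH3CN axial; PPh3 equatorial, CH3CN equatorial; PPh3 axial, CH3CN equatorial.
Each arrangement has an internal mirror plane or centre of symmetry, so none is chiral.

4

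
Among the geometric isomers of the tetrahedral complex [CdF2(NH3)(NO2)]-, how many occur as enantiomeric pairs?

All four vertices of a tetrahedron are equivalent and mutually adjacent, so cis/trans isomerism cannot arise.
Only one geometric arrangement is possible.

0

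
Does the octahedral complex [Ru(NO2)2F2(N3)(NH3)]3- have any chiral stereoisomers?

In an octahedral complex each vertex has one trans partner and four cis neighbours.
The distinct arrangements are (6 in all): NO2 trans, F trans; NO2 cis, F trans; NO2 trans, F cis; NO2 cis, F cis (3 arrangements, 2 chiral).
Of these, 2 lack any improper symmetry element and so occur as enantiomeric pairs, giving 6 + 2 = 8 stereoisomers in total.

yes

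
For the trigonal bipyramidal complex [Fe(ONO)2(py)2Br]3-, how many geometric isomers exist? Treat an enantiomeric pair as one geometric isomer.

5

In a trigonal bipyramid the two axial positions differ from the three equatorial ones.
Exhaustive case analysis gives 5 geometric isomers.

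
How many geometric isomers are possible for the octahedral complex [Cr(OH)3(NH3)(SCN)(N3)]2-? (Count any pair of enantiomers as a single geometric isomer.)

4

In an octahedral complex each vertex has one trans partner and four cis neighbours.
Working through the distinct placements yields 4 geometric isomers: OH mer (3 arrangements); OH fac (chiral).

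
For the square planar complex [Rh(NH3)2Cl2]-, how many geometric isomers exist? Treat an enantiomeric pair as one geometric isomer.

2

A square has two trans pairs of vertices; adjacent vertices are cis.
There are 2 geometric isomers: NH3 cis; NH3 trans.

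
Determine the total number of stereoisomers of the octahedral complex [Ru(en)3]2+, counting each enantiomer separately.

2

The six octahedral sites form three mutually perpendicular trans pairs.
Each en is bidentate and must span two cis positions.
Only one geometric arrangement is possible; it has no improper symmetry element, so it exists as a pair of enantiomers (2 stereoisomers).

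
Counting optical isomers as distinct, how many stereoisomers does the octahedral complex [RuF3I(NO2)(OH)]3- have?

The six octahedral sites form three mutually perpendicular trans pairs.
There are 4 geometric isomers: F mer (3 arrangements); F fac (chiral).
One of these lacks any improper symmetry element and so occurs as an enantiomeric pair, giving 4 + 1 = 5 stereoisomers in total.

5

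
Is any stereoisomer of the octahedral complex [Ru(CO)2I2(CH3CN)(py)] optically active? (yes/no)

yes

Working through the distinct placements yields 6 geometric isomers: CO cis, I cis (3 arrangements, 2 chiral); CO cis, I trans; CO trans, I cis; CO trans, I trans.
Of these, 2 lack any improper symmetry element and so occur as enantiomeric pairs, giving 6 + 2 = 8 stereoisomers in total.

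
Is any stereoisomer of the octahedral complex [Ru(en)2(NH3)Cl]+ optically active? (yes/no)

yes

An octahedron has six vertices in three trans pairs; every non-trans pair is cis.
Each en is bidentate and must span two cis positions.
There are 2 geometric isomers: NH3 and Cl mutually trans; NH3 and Cl mutually cis (chiral).
One of these lacks any improper symmetry element and so occurs as an enantiomeric pair, giving 2 + 1 = 3 stereoisomers in total.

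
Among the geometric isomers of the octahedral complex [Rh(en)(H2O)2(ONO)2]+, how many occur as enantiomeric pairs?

1

In an octahedral complex each vertex has one trans partner and four cis neighbours.
Each en is bidentate and must span two cis positions.
Systematic placement gives 3 geometric isomers: H2O trans, ONO cis; H2O cis, ONO cis (chiral); H2O cis, ONO trans.
One of these lacks any improper symmetry element and so occurs as an enantiomeric pair, giving 3 + 1 = 4 stereoisomers in total.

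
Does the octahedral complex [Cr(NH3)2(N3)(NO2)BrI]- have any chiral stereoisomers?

An octahedron has six vertices in three trans pairs; every non-trans pair is cis.
Systematic enumeration (placing each ligand type in turn and discarding arrangements equivalent by rotation or reflection) gives 9 geometric isomers.
Of these, 6 lack any improper symmetry element and so occur as enantiomeric pairs, giving 9 + 6 = 15 stereoisomers in total.

yes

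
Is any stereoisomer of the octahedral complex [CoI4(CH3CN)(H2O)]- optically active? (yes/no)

no

In an octahedral complex each vertex has one trans partner and four cis neighbours.
There are 2 geometric isomers: CH3CN and H2O mutually trans; CH3CN and H2O mutually cis.
Each arrangement has an internal mirror plane or centre of symmetry, so none is chiral.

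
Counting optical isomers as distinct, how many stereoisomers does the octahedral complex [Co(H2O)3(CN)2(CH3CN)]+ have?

The six octahedral sites form three mutually perpendicular trans pairs.
Systematic placement gives 3 geometric isomers: H2O mer, CN cis; H2O mer, CN trans; H2O fac, CN cis.
Each arrangement has an internal mirror plane or centre of symmetry, so none is chiral.

3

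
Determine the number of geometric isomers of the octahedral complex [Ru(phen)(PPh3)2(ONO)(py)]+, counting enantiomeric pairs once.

4

The six octahedral sites form three mutually perpendicular trans pairs.
Each phen is bidentate and must span two cis positions.
Working through the distinct placements yields 4 geometric isomers: PPh3 cis (3 arrangements, 2 chiral); PPh3 trans.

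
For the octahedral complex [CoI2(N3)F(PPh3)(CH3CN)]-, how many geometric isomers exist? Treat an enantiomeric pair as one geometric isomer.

9

Exhaustive case analysis gives 9 geometric isomers.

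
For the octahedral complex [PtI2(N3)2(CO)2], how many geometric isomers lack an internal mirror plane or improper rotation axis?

1

Working through the distinct placements yields 5 geometric isomers: I trans, N3 trans, CO trans; I cis, N3 cis, CO trans; I cis, N3 trans, CO cis; I cis, N3 cis, CO cis (chiral); I trans, N3 cis, CO cis.
One of these lacks any improper symmetry element and so occurs as an enantiomeric pair, giving 5 + 1 = 6 stereoisomers in total.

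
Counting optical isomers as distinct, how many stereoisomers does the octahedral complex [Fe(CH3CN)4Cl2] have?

2

Systematic placement gives 2 geometric isomers: Cl trans; Cl cis.
Each arrangement has an internal mirror plane or centre of symmetry, so none is chiral.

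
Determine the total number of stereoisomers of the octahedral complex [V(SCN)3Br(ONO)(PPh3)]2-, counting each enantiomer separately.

5

Working through the distinct placements yields 4 geometric isomers: SCN mer (3 arrangements); SCN fac (chiral).
One of these lacks any improper symmetry element and so occurs as an enantiomeric pair, giving 4 + 1 = 5 stereoisomers in total.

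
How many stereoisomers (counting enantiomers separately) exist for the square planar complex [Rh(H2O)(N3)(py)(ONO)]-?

3

In a square planar complex each vertex has one trans partner and two cis neighbours.
Systematic placement gives 3 geometric isomers: (H2O/ONO trans, N3/py trans); (H2O/py trans, N3/ONO trans); (H2O/N3 trans, ONO/py trans).
Each arrangement has an internal mirror plane or centre of symmetry, so none is chiral.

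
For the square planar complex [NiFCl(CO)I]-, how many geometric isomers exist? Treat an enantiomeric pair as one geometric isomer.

A square has two trans pairs of vertices; adjacent vertices are cis.
The distinct arrangements are (3 in all): (CO/F trans, Cl/I trans); (CO/I trans, Cl/F trans); (CO/Cl trans, F/I trans).

3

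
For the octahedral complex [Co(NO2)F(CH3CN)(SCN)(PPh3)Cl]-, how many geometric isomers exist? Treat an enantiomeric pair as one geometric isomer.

15

Exhaustive case analysis gives 15 geometric isomers.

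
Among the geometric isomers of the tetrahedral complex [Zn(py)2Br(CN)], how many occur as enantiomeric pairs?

In a tetrahedral complex all four positions are equivalent and every pair of ligands is adjacent — there is no cis/trans distinction.
Only one geometric arrangement is possible.

0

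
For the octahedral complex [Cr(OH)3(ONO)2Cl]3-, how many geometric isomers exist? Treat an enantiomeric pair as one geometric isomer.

The six octahedral sites form three mutually perpendicular trans pairs.
Systematic placement gives 3 geometric isomers: OH mer, ONO trans; OH fac, ONO cis; OH mer, ONO cis.

3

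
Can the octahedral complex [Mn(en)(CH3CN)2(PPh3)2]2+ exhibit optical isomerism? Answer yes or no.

In an octahedral complex each vertex has one trans partner and four cis neighbours.
Each en is bidentate and must span two cis positions.
There are 3 geometric isomers: CH3CN trans, PPh3 cis; CH3CN cis, PPh3 cis (chiral); CH3CN cis, PPh3 trans.
One of these lacks any improper symmetry element and so occurs as an enantiomeric pair, giving 3 + 1 = 4 stereoisomers in total.

yes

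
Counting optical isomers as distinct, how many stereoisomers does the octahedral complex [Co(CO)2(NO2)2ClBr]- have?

8

In an octahedral complex each vertex has one trans partner and four cis neighbours.
The distinct arrangements are (6 in all): CO cis, NO2 trans; CO cis, NO2 cis (3 arrangements, 2 chiral); CO trans, NO2 trans; CO trans, NO2 cis.
Of these, 2 lack any improper symmetry element and so occur as enantiomeric pairs, giving 6 + 2 = 8 stereoisomers in total.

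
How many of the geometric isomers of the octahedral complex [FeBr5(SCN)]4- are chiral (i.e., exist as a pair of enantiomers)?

0

Only one geometric arrangement is possible.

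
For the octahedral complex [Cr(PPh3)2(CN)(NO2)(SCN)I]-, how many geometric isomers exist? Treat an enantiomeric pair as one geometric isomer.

Exhaustive case analysis gives 9 geometric isomers.

9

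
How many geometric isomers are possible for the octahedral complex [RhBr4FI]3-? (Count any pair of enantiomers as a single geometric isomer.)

Working through the distinct placements yields 2 geometric isomers: F and I mutually trans; F and I mutually cis.

2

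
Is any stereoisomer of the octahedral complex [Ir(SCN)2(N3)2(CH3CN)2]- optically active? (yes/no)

yes

In an octahedral complex each vertex has one trans partner and four cis neighbours.
Working through the distinct placements yields 5 geometric isomers: SCN trans, N3 trans, CH3CN trans; SCN cis, N3 cis, CH3CN trans; SCN trans, N3 cis, CH3CN cis; SCN cis, N3 cis, CH3CN cis (chiral); SCN cis, N3 trans, CH3CN cis.
One of these lacks any improper symmetry element and so occurs as an enantiomeric pair, giving 5 + 1 = 6 stereoisomers in total.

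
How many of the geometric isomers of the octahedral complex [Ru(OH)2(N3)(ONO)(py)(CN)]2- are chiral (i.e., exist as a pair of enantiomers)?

6

Systematic enumeration (placing each ligand type in turn and discarding arrangements equivalent by rotation or reflection) gives 9 geometric isomers.
Of these, 6 lack any improper symmetry element and so occur as enantiomeric pairs, giving 9 + 6 = 15 stereoisomers in total.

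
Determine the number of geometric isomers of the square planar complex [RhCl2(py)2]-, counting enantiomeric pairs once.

In a square planar complex each vertex has one trans partner and two cis neighbours.
There are 2 geometric isomers: Cl cis; Cl trans.

2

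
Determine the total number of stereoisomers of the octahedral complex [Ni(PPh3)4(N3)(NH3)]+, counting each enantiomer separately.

2

Systematic placement gives 2 geometric isomers: N3 and NH3 mutually trans; N3 and NH3 mutually cis.
Each arrangement has an internal mirror plane or centre of symmetry, so none is chiral.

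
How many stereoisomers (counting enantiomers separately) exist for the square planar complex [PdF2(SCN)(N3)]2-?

2

There are 2 geometric isomers: F cis; F trans.
Each arrangement has an internal mirror plane or centre of symmetry, so none is chiral.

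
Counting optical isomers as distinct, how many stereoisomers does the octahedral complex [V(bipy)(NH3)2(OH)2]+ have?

In an octahedral complex each vertex has one trans partner and four cis neighbours.
Each bipy is bidentate and must span two cis positions.
There are 3 geometric isomers: NH3 trans, OH cis; NH3 cis, OH cis (chiral); NH3 cis, OH trans.
One of these lacks any improper symmetry element and so occurs as an enantiomeric pair, giving 3 + 1 = 4 stereoisomers in total.

4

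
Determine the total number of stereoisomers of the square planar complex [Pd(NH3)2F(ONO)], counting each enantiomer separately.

In a square planar complex each vertex has one trans partner and two cis neighbours.
Systematic placement gives 2 geometric isomers: NH3 cis; NH3 trans.
Each arrangement has an internal mirror plane or centre of symmetry, so none is chiral.

2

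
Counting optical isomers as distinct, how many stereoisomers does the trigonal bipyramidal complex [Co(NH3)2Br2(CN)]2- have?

A trigonal bipyramid has two axial and three equatorial sites, which are chemically inequivalent.
Exhaustive case analysis gives 5 geometric isomers.
One of these lacks any improper symmetry element and so occurs as an enantiomeric pair, giving 5 + 1 = 6 stereoisomers in total.

6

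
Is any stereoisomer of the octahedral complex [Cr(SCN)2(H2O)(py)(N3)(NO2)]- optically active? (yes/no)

yes

In an octahedral complex each vertex has one trans partner and four cis neighbours.
Exhaustive case analysis gives 9 geometric isomers.
Of these, 6 lack any improper symmetry element and so occur as enantiomeric pairs, giving 9 + 6 = 15 stereoisomers in total.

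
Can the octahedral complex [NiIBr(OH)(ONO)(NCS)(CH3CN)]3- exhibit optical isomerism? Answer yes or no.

yes

The six octahedral sites form three mutually perpendicular trans pairs.
Exhaustive case analysis gives 15 geometric isomers.
Of these, 15 lack any improper symmetry element and so occur as enantiomeric pairs, giving 15 + 15 = 30 stereoisomers in total.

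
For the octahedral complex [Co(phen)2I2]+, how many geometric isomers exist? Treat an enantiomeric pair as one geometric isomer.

2

An octahedron has six vertices in three trans pairs; every non-trans pair is cis.
Each phen is bidentate and must span two cis positions.
Systematic placement gives 2 geometric isomers: I trans; I cis (chiral).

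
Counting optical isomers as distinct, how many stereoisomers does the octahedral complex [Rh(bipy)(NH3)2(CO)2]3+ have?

An octahedron has six vertices in three trans pairs; every non-trans pair is cis.
Each bipy is bidentate and must span two cis positions.
Systematic placement gives 3 geometric isomers: NH3 cis, CO trans; NH3 cis, CO cis (chiral); NH3 trans, CO cis.
One of these lacks any improper symmetry element and so occurs as an enantiomeric pair, giving 3 + 1 = 4 stereoisomers in total.

4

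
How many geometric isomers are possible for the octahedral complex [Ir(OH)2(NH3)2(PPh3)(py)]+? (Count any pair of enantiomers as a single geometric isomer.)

6

An octahedron has six vertices in three trans pairs; every non-trans pair is cis.
Working through the distinct placements yields 6 geometric isomers: OH trans, NH3 trans; OH cis, NH3 trans; OH cis, NH3 cis (3 arrangements, 2 chiral); OH trans, NH3 cis.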